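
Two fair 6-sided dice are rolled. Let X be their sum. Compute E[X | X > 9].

P(X > 9) = 1/6.
Σ over the event: 10·1/12 + 11·1/18 + 12·1/36 = 16/9.
E[X | X > 9] = (16/9) / (1/6) = 32/3.

32/3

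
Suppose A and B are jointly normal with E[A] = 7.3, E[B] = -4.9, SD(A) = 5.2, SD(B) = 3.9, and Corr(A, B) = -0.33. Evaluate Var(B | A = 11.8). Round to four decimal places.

For a bivariate normal, Var(B | A=x) = σ_B²(1 − ρ²).
Var(B | A=11.8) = (3.9)²·(1 − (-0.33)²) = 15.21·0.8911 = 13.5536.

13.5536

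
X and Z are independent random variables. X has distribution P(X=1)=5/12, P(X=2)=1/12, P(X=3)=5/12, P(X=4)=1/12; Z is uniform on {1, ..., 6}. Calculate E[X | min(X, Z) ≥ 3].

P(min(X, Z) ≥ 3) = 1/3.
Summing X·P(x,y) over outcomes with min(X, Z) ≥ 3 gives 19/18.
E[X | min(X, Z) ≥ 3] = (19/18) / (1/3) = 19/6.

19/6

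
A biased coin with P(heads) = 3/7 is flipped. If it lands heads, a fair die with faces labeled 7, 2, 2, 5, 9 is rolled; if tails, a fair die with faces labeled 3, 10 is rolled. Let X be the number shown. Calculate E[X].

41/7

E[X | heads] = (7+2+2+5+9)/5 = 5.
E[X | tails] = (3+10)/2 = 13/2.
E[X] = (3/7)·(5) + (4/7)·(13/2) = 41/7.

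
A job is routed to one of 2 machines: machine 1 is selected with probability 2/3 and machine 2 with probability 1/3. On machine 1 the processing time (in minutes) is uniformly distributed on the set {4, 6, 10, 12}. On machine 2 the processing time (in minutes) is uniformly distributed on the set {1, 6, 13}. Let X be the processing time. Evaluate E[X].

68/9

E[X | machine 1] = (4+6+10+12)/4 = 8.
E[X | machine 2] = (1+6+13)/3 = 20/3.
By the law of total expectation,
E[X] = (2/3)·(8) + (1/3)·(20/3) = 68/9.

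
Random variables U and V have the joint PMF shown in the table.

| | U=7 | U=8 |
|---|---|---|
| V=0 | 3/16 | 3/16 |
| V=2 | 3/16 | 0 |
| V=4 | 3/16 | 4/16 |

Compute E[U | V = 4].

P(V = 4) = 7/16.
Σ U·P over the event = 7·(3/16) + 8·(4/16) = 53/16.
E[U | V = 4] = (53/16) / (7/16) = 53/7.

53/7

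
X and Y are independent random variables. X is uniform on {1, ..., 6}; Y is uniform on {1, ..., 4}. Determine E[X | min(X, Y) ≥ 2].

4

P(min(X, Y) ≥ 2) = 5/8.
Summing X·P(x,y) over outcomes with min(X, Y) ≥ 2 gives 5/2.
E[X | min(X, Y) ≥ 2] = (5/2) / (5/8) = 4.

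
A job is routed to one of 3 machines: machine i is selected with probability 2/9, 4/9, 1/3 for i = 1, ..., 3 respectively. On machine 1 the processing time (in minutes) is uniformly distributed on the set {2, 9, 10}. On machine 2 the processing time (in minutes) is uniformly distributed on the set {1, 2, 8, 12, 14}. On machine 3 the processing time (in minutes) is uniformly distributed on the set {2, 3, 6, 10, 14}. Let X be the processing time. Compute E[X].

323/45

E[X | machine 1] = (2+9+10)/3 = 7.
E[X | machine 2] = (1+2+8+12+14)/5 = 37/5.
E[X | machine 3] = (2+3+6+10+14)/5 = 7.
By the law of total expectation,
E[X] = (2/9)·(7) + (4/9)·(37/5) + (1/3)·(7) = 323/45.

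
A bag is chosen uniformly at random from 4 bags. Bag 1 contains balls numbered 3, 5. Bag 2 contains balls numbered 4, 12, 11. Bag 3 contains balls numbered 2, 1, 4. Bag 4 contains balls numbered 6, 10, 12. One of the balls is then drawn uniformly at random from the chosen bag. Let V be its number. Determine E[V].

E[V | bag 1] = (3+5)/2 = 4.
E[V | bag 2] = (4+12+11)/3 = 9.
E[V | bag 3] = (2+1+4)/3 = 7/3.
E[V | bag 4] = (6+10+12)/3 = 28/3.
E[V] = (1/4)·(4) + (1/4)·(9) + (1/4)·(7/3) + (1/4)·(28/3) = 37/6.

37/6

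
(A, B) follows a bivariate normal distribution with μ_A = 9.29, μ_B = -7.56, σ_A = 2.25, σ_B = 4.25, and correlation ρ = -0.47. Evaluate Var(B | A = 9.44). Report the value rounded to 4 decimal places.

Var(B | A=x) = (1 − ρ²)·σ_B².
Var(B | A=9.44) = (4.25)²·(1 − (-0.47)²) = 18.0625·0.7791 = 14.0725.

14.0725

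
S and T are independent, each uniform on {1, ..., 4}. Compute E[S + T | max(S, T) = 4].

44/7

Outcomes with max(S, T) = 4: (1,4), (2,4), (3,4), (4,1), (4,2), (4,3), (4,4), each with probability 1/16.
E[S + T | max(S, T) = 4] = (5 + 6 + 7 + 5 + 6 + 7 + 8) / 7 = 44/7.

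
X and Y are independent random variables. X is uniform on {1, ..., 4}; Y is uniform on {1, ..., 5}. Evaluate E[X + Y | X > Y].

5

Outcomes with X > Y: (2,1), (3,1), (3,2), (4,1), (4,2), (4,3), each with probability 1/20.
E[X + Y | X > Y] = (3 + 4 + 5 + 5 + 6 + 7) / 6 = 5.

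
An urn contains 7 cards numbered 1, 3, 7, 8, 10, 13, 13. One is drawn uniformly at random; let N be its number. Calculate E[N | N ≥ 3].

9

P(N ≥ 3) = 6/7.
Σ over the event: 3·1/7 + 7·1/7 + 8·1/7 + 10·1/7 + 13·2/7 = 54/7.
E[N | N ≥ 3] = (54/7) / (6/7) = 9.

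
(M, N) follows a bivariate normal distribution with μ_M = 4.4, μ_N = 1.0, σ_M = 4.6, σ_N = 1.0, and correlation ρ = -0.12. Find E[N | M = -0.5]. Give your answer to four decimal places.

E[N | M=x] = μ_N + ρ(σ_N/σ_M)(x − μ_M) for jointly normal variables.
E[N | M=-0.5] = 1.0 + (-0.12)·(1.0/4.6)·(-0.5 − (4.4)) = 1.0 + (-0.026087)·(-4.9) = 1.1278.

1.1278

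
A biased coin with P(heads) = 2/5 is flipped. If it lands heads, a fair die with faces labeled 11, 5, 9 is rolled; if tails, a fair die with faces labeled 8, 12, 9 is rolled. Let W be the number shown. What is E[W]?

E[W | heads] = (11+5+9)/3 = 25/3.
E[W | tails] = (8+12+9)/3 = 29/3.
By the law of total expectation,
E[W] = (2/5)·(25/3) + (3/5)·(29/3) = 137/15.

137/15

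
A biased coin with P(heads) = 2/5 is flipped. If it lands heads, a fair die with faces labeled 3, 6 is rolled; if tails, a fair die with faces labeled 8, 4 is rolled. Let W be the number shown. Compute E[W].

27/5

E[W | heads] = (3+6)/2 = 9/2.
E[W | tails] = (8+4)/2 = 6.
E[W] = (2/5)·(9/2) + (3/5)·(6) = 27/5.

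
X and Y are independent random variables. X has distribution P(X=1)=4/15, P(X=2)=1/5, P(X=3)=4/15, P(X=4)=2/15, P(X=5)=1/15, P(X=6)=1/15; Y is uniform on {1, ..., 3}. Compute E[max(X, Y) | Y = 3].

52/15

P(Y = 3) = 1/3.
Summing max(X,Y)·P(x,y) over outcomes with Y = 3 gives 52/45.
E[max(X, Y) | Y = 3] = (52/45) / (1/3) = 52/15.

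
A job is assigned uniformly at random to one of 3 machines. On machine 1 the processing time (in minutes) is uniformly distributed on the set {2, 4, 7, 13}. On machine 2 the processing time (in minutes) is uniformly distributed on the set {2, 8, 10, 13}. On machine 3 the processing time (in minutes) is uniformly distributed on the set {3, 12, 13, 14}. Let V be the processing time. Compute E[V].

E[V | machine 1] = (2+4+7+13)/4 = 13/2.
E[V | machine 2] = (2+8+10+13)/4 = 33/4.
E[V | machine 3] = (3+12+13+14)/4 = 21/2.
E[V] = (1/3)·(13/2) + (1/3)·(33/4) + (1/3)·(21/2) = 101/12.

101/12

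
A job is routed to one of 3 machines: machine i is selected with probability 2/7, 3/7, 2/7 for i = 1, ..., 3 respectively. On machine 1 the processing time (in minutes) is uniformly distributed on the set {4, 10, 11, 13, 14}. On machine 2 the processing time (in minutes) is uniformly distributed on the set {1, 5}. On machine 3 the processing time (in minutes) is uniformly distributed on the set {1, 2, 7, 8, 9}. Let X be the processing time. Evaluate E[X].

29/5

E[X | machine 1] = (4+10+11+13+14)/5 = 52/5.
E[X | machine 2] = (1+5)/2 = 3.
E[X | machine 3] = (1+2+7+8+9)/5 = 27/5.
E[X] = (2/7)·(52/5) + (3/7)·(3) + (2/7)·(27/5) = 29/5.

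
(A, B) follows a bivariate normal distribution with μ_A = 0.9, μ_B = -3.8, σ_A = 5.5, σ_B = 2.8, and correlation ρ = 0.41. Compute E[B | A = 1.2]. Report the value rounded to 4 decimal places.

E[B | A=x] = μ_B + ρ(σ_B/σ_A)(x − μ_A) for jointly normal variables.
E[B | A=1.2] = -3.8 + (0.41)·(2.8/5.5)·(1.2 − (0.9)) = -3.8 + (0.20873)·(0.3) = -3.7374.

-3.7374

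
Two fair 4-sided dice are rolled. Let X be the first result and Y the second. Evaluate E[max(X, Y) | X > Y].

10/3

P(X > Y) = 3/8.
Summing max(X,Y)·P(x,y) over outcomes with X > Y gives 5/4.
E[max(X, Y) | X > Y] = (5/4) / (3/8) = 10/3.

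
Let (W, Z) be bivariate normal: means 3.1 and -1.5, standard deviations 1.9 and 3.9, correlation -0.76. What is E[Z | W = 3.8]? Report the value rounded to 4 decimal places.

-2.5920

For a bivariate normal, E[Z | W=x] = μ_Z + ρ·(σ_Z/σ_W)·(x − μ_W).
E[Z | W=3.8] = -1.5 + (-0.76)·(3.9/1.9)·(3.8 − (3.1)) = -1.5 + (-1.56)·(0.7) = -2.5920.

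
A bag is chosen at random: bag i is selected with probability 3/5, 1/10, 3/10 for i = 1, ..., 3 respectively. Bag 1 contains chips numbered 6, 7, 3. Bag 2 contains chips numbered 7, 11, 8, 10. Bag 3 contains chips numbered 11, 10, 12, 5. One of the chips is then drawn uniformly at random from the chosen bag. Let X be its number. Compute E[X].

E[X | bag 1] = (6+7+3)/3 = 16/3.
E[X | bag 2] = (7+11+8+10)/4 = 9.
E[X | bag 3] = (11+10+12+5)/4 = 19/2.
E[X] = (3/5)·(16/3) + (1/10)·(9) + (3/10)·(19/2) = 139/20.

139/20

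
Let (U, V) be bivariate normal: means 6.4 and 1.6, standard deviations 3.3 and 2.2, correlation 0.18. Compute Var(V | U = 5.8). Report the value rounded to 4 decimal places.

Var(V | U=x) = (1 − ρ²)·σ_V².
Var(V | U=5.8) = (2.2)²·(1 − (0.18)²) = 4.84·0.9676 = 4.6832.

4.6832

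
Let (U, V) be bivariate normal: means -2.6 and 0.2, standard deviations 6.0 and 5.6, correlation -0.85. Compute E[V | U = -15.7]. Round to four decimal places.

The regression of V on U has slope ρ·σ_V/σ_U and passes through (μ_U, μ_V).
E[V | U=-15.7] = 0.2 + (-0.85)·(5.6/6.0)·(-15.7 − (-2.6)) = 0.2 + (-0.793333)·(-13.1) = 10.5927.

10.5927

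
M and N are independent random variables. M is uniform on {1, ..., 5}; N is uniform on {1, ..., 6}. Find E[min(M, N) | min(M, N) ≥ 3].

P(min(M, N) ≥ 3) = 2/5.
Summing min(M,N)·P(x,y) over outcomes with min(M, N) ≥ 3 gives 22/15.
E[min(M, N) | min(M, N) ≥ 3] = (22/15) / (2/5) = 11/3.

11/3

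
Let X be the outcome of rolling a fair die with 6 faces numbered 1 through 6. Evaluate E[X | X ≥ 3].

9/2

Given X ≥ 3, X is equally likely to be any of {3, 4, 5, 6}.
E[X | X ≥ 3] = (3 + 4 + 5 + 6) / 4 = 9/2.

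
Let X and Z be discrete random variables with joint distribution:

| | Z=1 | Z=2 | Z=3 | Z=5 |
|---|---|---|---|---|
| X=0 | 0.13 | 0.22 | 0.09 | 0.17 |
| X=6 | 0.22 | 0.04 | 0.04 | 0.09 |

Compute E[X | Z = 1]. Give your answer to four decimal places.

3.7714

P(Z = 1) = 0.35.
Σ X·P over the event = 0·(0.13) + 6·(0.22) = 1.32.
E[X | Z = 1] = (1.32) / (0.35) = 3.7714.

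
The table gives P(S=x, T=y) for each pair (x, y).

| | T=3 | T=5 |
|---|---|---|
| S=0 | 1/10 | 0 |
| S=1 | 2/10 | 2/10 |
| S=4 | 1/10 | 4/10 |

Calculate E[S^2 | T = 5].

11

P(T = 5) = 3/5.
Σ S^2·P over the event = 1·(2/10) + 16·(4/10) = 33/5.
E[S^2 | T = 5] = (33/5) / (3/5) = 11.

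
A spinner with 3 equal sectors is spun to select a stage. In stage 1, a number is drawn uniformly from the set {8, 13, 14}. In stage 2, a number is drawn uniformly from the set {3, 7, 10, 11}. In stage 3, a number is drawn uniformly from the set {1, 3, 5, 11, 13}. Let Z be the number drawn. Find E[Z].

1561/180

E[Z | stage 1] = (8+13+14)/3 = 35/3.
E[Z | stage 2] = (3+7+10+11)/4 = 31/4.
E[Z | stage 3] = (1+3+5+11+13)/5 = 33/5.
By the law of total expectation,
E[Z] = (1/3)·(35/3) + (1/3)·(31/4) + (1/3)·(33/5) = 1561/180.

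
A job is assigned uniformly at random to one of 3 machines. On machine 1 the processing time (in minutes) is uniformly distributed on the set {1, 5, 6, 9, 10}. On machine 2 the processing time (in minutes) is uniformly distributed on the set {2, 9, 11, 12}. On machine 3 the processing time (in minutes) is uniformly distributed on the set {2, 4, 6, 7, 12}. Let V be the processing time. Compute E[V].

209/30

E[V | machine 1] = (1+5+6+9+10)/5 = 31/5.
E[V | machine 2] = (2+9+11+12)/4 = 17/2.
E[V | machine 3] = (2+4+6+7+12)/5 = 31/5.
By the law of total expectation,
E[V] = (1/3)·(31/5) + (1/3)·(17/2) + (1/3)·(31/5) = 209/30.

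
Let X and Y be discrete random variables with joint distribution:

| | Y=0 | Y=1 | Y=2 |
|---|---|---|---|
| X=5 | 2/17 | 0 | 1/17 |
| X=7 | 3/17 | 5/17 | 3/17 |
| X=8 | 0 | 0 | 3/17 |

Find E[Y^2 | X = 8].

4

P(X = 8) = 3/17.
Σ Y^2·P over the event = 4·(3/17) = 12/17.
E[Y^2 | X = 8] = (12/17) / (3/17) = 4.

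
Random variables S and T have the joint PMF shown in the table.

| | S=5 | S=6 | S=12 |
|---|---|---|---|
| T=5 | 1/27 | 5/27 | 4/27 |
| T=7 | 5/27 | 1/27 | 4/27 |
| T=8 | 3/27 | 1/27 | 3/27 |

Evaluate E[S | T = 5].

P(T = 5) = 10/27.
Σ S·P over the event = 5·(1/27) + 6·(5/27) + 12·(4/27) = 83/27.
E[S | T = 5] = (83/27) / (10/27) = 83/10.

83/10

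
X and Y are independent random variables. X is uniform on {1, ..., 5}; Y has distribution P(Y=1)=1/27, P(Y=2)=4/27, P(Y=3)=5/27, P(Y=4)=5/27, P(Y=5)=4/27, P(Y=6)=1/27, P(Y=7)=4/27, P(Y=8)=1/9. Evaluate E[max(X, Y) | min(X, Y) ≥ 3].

359/66

P(min(X, Y) ≥ 3) = 22/45.
Summing max(X,Y)·P(x,y) over outcomes with min(X, Y) ≥ 3 gives 359/135.
E[max(X, Y) | min(X, Y) ≥ 3] = (359/135) / (22/45) = 359/66.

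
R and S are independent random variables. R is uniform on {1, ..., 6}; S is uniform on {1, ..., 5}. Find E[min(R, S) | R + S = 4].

Outcomes with R + S = 4: (1,3), (2,2), (3,1), each with probability 1/30.
E[min(R, S) | R + S = 4] = (1 + 2 + 1) / 3 = 4/3.

4/3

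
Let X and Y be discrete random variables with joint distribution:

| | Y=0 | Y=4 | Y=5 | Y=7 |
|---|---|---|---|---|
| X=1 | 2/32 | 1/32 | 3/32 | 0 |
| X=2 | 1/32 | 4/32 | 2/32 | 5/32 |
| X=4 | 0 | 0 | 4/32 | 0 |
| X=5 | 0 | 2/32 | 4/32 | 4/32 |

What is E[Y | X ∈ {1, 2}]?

40/9

P(X ∈ {1, 2}) = 9/16.
Σ Y·P over the event = 0·(2/32) + 4·(1/32) + 5·(3/32) + 0·(1/32) + 4·(4/32) + 5·(2/32) + 7·(5/32) = 5/2.
E[Y | X ∈ {1, 2}] = (5/2) / (9/16) = 40/9.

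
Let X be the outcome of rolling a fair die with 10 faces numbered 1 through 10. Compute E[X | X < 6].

Given X < 6, X is equally likely to be any of {1, 2, 3, 4, 5}.
E[X | X < 6] = (1 + 2 + 3 + 4 + 5) / 5 = 3.

3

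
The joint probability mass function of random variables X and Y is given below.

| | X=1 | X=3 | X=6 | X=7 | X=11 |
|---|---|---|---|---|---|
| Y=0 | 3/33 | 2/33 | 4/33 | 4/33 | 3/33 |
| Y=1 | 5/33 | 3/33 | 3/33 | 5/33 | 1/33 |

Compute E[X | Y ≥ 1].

78/17

P(Y ≥ 1) = 17/33.
Σ X·P over the event = 1·(5/33) + 3·(3/33) + 6·(3/33) + 7·(5/33) + 11·(1/33) = 26/11.
E[X | Y ≥ 1] = (26/11) / (17/33) = 78/17.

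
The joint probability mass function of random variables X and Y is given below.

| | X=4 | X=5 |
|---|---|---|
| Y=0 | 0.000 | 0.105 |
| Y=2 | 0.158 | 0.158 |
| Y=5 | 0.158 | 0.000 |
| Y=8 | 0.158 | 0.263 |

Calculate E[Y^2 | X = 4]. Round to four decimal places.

P(X = 4) = 0.474.
Σ Y^2·P over the event = 4·(0.158) + 25·(0.158) + 64·(0.158) = 14.694.
E[Y^2 | X = 4] = (14.694) / (0.474) = 31.0000.

31.0000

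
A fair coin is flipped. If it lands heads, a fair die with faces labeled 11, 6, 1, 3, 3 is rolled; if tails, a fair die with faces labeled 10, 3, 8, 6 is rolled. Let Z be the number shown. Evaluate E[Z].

231/40

E[Z | heads] = (11+6+1+3+3)/5 = 24/5.
E[Z | tails] = (10+3+8+6)/4 = 27/4.
E[Z] = (1/2)·(24/5) + (1/2)·(27/4) = 231/40.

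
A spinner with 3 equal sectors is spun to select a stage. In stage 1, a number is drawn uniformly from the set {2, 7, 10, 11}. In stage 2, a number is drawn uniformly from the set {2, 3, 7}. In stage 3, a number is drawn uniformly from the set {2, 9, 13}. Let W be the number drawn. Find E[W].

E[W | stage 1] = (2+7+10+11)/4 = 15/2.
E[W | stage 2] = (2+3+7)/3 = 4.
E[W | stage 3] = (2+9+13)/3 = 8.
E[W] = (1/3)·(15/2) + (1/3)·(4) + (1/3)·(8) = 13/2.

13/2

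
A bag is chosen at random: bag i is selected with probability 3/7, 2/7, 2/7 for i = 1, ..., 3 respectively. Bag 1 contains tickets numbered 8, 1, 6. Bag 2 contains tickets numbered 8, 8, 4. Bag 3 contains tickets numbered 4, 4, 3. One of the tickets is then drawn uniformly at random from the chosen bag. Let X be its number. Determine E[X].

E[X | bag 1] = (8+1+6)/3 = 5.
E[X | bag 2] = (8+8+4)/3 = 20/3.
E[X | bag 3] = (4+4+3)/3 = 11/3.
By the law of total expectation,
E[X] = (3/7)·(5) + (2/7)·(20/3) + (2/7)·(11/3) = 107/21.

107/21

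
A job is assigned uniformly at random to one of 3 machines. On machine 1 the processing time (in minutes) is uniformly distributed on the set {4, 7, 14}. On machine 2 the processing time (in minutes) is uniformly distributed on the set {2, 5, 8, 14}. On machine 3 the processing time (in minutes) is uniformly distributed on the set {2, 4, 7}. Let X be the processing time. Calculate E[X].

239/36

E[X | machine 1] = (4+7+14)/3 = 25/3.
E[X | machine 2] = (2+5+8+14)/4 = 29/4.
E[X | machine 3] = (2+4+7)/3 = 13/3.
E[X] = (1/3)·(25/3) + (1/3)·(29/4) + (1/3)·(13/3) = 239/36.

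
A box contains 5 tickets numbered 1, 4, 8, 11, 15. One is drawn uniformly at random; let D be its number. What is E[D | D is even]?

6

P(D is even) = 2/5.
Σ over the event: 4·1/5 + 8·1/5 = 12/5.
E[D | D is even] = (12/5) / (2/5) = 6.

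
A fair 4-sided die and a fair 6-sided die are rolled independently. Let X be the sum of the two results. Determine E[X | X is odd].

6

P(X is odd) = 1/2.
Σ over the event: 3·1/12 + 5·1/6 + 7·1/6 + 9·1/12 = 3.
E[X | X is odd] = (3) / (1/2) = 6.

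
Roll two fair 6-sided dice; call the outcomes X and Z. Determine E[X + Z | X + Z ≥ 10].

Outcomes with X + Z ≥ 10: (4,6), (5,5), (5,6), (6,4), (6,5), (6,6), each with probability 1/36.
E[X + Z | X + Z ≥ 10] = (10 + 10 + 11 + 10 + 11 + 12) / 6 = 32/3.

32/3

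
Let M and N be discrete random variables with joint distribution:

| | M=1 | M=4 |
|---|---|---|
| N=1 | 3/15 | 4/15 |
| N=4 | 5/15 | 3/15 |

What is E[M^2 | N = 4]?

53/8

P(N = 4) = 8/15.
Σ M^2·P over the event = 1·(5/15) + 16·(3/15) = 53/15.
E[M^2 | N = 4] = (53/15) / (8/15) = 53/8.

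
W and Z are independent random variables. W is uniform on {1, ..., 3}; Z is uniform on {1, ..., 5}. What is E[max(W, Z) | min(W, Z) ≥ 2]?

Outcomes with min(W, Z) ≥ 2: (2,2), (2,3), (2,4), (2,5), (3,2), (3,3), (3,4), (3,5), each with probability 1/15.
E[max(W, Z) | min(W, Z) ≥ 2] = (2 + 3 + 4 + 5 + 3 + 3 + 4 + 5) / 8 = 29/8.

29/8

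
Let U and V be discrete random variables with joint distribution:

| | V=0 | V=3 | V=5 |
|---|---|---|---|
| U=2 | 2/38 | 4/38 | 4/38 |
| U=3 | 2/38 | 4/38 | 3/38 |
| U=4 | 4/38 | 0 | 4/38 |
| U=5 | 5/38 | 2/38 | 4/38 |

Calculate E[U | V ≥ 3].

83/25

P(V ≥ 3) = 25/38.
Σ U·P over the event = 2·(4/38) + 2·(4/38) + 3·(4/38) + 3·(3/38) + 4·(4/38) + 5·(2/38) + 5·(4/38) = 83/38.
E[U | V ≥ 3] = (83/38) / (25/38) = 83/25.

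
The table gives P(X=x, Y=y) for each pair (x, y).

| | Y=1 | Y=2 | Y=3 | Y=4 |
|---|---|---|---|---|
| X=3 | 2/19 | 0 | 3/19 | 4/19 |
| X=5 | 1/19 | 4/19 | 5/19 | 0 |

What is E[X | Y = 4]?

P(Y = 4) = 4/19.
Σ X·P over the event = 3·(4/19) = 12/19.
E[X | Y = 4] = (12/19) / (4/19) = 3.

3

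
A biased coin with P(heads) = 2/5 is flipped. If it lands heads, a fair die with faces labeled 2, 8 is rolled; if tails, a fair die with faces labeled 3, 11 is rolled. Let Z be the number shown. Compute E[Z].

E[Z | heads] = (2+8)/2 = 5.
E[Z | tails] = (3+11)/2 = 7.
E[Z] = (2/5)·(5) + (3/5)·(7) = 31/5.

31/5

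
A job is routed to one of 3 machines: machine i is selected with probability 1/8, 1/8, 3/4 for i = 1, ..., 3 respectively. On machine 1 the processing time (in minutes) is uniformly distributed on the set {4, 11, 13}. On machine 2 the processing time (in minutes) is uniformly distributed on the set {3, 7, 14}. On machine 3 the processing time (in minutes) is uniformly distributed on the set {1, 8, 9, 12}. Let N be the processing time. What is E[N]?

E[N | machine 1] = (4+11+13)/3 = 28/3.
E[N | machine 2] = (3+7+14)/3 = 8.
E[N | machine 3] = (1+8+9+12)/4 = 15/2.
E[N] = (1/8)·(28/3) + (1/8)·(8) + (3/4)·(15/2) = 187/24.

187/24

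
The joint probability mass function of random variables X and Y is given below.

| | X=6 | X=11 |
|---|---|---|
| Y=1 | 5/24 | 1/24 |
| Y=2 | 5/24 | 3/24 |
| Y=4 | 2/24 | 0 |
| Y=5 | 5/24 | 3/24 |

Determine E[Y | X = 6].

48/17

P(X = 6) = 17/24.
Σ Y·P over the event = 1·(5/24) + 2·(5/24) + 4·(2/24) + 5·(5/24) = 2.
E[Y | X = 6] = (2) / (17/24) = 48/17.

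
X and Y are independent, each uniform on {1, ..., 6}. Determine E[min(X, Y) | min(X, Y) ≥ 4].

41/9

Outcomes with min(X, Y) ≥ 4: (4,4), (4,5), (4,6), (5,4), (5,5), (5,6), (6,4), (6,5), (6,6), each with probability 1/36.
E[min(X, Y) | min(X, Y) ≥ 4] = (4 + 4 + 4 + 4 + 5 + 5 + 4 + 5 + 6) / 9 = 41/9.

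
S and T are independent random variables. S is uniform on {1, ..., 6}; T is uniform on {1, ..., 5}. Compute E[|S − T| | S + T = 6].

Outcomes with S + T = 6: (1,5), (2,4), (3,3), (4,2), (5,1), each with probability 1/30.
E[|S − T| | S + T = 6] = (4 + 2 + 0 + 2 + 4) / 5 = 12/5.

12/5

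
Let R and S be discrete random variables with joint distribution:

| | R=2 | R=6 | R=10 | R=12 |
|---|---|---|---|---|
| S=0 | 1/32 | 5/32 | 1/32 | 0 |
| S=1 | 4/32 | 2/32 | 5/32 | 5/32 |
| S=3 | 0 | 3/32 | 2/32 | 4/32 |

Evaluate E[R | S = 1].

P(S = 1) = 1/2.
Σ R·P over the event = 2·(4/32) + 6·(2/32) + 10·(5/32) + 12·(5/32) = 65/16.
E[R | S = 1] = (65/16) / (1/2) = 65/8.

65/8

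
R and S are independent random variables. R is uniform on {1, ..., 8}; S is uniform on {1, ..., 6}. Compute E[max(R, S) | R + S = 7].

5

Outcomes with R + S = 7: (1,6), (2,5), (3,4), (4,3), (5,2), (6,1), each with probability 1/48.
E[max(R, S) | R + S = 7] = (6 + 5 + 4 + 4 + 5 + 6) / 6 = 5.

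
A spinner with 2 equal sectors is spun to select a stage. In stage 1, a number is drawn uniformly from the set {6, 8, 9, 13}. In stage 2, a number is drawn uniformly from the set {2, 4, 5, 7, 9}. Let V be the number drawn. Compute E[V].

36/5

E[V | stage 1] = (6+8+9+13)/4 = 9.
E[V | stage 2] = (2+4+5+7+9)/5 = 27/5.
By the law of total expectation,
E[V] = (1/2)·(9) + (1/2)·(27/5) = 36/5.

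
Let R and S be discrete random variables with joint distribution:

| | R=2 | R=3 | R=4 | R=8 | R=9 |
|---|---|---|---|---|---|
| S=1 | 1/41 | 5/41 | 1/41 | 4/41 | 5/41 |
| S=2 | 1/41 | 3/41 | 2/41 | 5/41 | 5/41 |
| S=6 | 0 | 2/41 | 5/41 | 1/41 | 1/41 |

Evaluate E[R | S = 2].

13/2

P(S = 2) = 16/41.
Σ R·P over the event = 2·(1/41) + 3·(3/41) + 4·(2/41) + 8·(5/41) + 9·(5/41) = 104/41.
E[R | S = 2] = (104/41) / (16/41) = 13/2.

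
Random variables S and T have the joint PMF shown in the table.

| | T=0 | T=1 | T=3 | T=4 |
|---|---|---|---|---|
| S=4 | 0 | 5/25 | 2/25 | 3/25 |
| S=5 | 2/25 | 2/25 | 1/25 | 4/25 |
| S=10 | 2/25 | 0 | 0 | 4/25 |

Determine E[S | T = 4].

P(T = 4) = 11/25.
Σ S·P over the event = 4·(3/25) + 5·(4/25) + 10·(4/25) = 72/25.
E[S | T = 4] = (72/25) / (11/25) = 72/11.

72/11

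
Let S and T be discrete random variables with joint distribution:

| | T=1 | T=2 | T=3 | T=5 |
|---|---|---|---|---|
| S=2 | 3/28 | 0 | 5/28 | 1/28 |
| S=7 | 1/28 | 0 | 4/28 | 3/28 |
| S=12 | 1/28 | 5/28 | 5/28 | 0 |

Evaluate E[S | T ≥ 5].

23/4

P(T ≥ 5) = 1/7.
Σ S·P over the event = 2·(1/28) + 7·(3/28) = 23/28.
E[S | T ≥ 5] = (23/28) / (1/7) = 23/4.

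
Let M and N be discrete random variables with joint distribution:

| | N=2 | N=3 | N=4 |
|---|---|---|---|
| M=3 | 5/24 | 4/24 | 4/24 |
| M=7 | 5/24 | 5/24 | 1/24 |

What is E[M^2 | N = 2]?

P(N = 2) = 5/12.
Σ M^2·P over the event = 9·(5/24) + 49·(5/24) = 145/12.
E[M^2 | N = 2] = (145/12) / (5/12) = 29.

29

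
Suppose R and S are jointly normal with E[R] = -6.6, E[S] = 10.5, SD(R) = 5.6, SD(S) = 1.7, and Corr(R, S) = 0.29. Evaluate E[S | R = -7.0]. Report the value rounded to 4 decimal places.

The regression of S on R has slope ρ·σ_S/σ_R and passes through (μ_R, μ_S).
E[S | R=-7.0] = 10.5 + (0.29)·(1.7/5.6)·(-7.0 − (-6.6)) = 10.5 + (0.088036)·(-0.4) = 10.4648.

10.4648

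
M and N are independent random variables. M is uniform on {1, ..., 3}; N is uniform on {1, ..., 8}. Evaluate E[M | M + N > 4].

19/9

P(M + N > 4) = 3/4.
Summing M·P(x,y) over outcomes with M + N > 4 gives 19/12.
E[M | M + N > 4] = (19/12) / (3/4) = 19/9.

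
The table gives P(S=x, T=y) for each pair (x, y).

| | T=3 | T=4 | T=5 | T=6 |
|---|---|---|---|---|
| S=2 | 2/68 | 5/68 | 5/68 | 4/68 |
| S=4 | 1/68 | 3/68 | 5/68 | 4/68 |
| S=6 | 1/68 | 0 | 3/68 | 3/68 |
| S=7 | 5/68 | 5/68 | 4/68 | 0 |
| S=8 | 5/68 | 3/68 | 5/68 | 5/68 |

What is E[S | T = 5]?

P(T = 5) = 11/34.
Σ S·P over the event = 2·(5/68) + 4·(5/68) + 6·(3/68) + 7·(4/68) + 8·(5/68) = 29/17.
E[S | T = 5] = (29/17) / (11/34) = 58/11.

58/11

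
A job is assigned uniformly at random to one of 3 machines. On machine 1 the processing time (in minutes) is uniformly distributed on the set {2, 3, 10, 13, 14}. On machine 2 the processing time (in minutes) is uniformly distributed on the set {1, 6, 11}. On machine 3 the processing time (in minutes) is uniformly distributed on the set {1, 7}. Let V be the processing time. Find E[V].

92/15

E[V | machine 1] = (2+3+10+13+14)/5 = 42/5.
E[V | machine 2] = (1+6+11)/3 = 6.
E[V | machine 3] = (1+7)/2 = 4.
E[V] = (1/3)·(42/5) + (1/3)·(6) + (1/3)·(4) = 92/15.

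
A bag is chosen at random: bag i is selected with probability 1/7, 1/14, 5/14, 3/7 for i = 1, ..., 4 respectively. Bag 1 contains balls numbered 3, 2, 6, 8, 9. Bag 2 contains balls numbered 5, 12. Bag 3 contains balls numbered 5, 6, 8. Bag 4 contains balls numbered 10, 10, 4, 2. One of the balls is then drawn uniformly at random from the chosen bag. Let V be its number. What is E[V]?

2711/420

E[V | bag 1] = (3+2+6+8+9)/5 = 28/5.
E[V | bag 2] = (5+12)/2 = 17/2.
E[V | bag 3] = (5+6+8)/3 = 19/3.
E[V | bag 4] = (10+10+4+2)/4 = 13/2.
By the law of total expectation,
E[V] = (1/7)·(28/5) + (1/14)·(17/2) + (5/14)·(19/3) + (3/7)·(13/2) = 2711/420.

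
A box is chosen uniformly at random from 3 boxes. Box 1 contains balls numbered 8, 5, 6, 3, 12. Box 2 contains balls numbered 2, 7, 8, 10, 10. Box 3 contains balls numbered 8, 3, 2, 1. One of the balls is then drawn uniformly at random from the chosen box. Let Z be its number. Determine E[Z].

E[Z | box 1] = (8+5+6+3+12)/5 = 34/5.
E[Z | box 2] = (2+7+8+10+10)/5 = 37/5.
E[Z | box 3] = (8+3+2+1)/4 = 7/2.
E[Z] = (1/3)·(34/5) + (1/3)·(37/5) + (1/3)·(7/2) = 59/10.

59/10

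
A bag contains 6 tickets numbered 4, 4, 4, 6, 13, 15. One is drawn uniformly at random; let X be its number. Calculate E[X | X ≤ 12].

P(X ≤ 12) = 2/3.
Σ over the event: 4·1/2 + 6·1/6 = 3.
E[X | X ≤ 12] = (3) / (2/3) = 9/2.

9/2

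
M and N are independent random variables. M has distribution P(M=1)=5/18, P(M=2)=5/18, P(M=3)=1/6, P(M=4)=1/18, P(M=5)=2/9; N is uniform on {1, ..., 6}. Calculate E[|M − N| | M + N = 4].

16/13

P(M + N = 4) = 13/108.
Summing |M−N|·P(x,y) over outcomes with M + N = 4 gives 4/27.
E[|M − N| | M + N = 4] = (4/27) / (13/108) = 16/13.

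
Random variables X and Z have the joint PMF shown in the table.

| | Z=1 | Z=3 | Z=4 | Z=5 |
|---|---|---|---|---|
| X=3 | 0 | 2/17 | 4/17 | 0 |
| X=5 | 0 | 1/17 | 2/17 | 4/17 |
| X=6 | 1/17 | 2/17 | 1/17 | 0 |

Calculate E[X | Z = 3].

23/5

P(Z = 3) = 5/17.
Σ X·P over the event = 3·(2/17) + 5·(1/17) + 6·(2/17) = 23/17.
E[X | Z = 3] = (23/17) / (5/17) = 23/5.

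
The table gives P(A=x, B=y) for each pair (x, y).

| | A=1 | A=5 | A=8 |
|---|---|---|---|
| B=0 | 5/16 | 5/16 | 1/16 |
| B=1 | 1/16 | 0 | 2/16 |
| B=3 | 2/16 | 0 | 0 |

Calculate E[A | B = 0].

P(B = 0) = 11/16.
Summing A·P(A=x,B=y) over the conditioning event gives 19/8.
E[A | B = 0] = (19/8) / (11/16) = 38/11.

38/11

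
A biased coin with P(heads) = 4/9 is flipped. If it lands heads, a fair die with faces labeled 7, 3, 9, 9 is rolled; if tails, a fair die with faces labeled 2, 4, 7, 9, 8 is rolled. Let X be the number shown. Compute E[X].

58/9

E[X | heads] = (7+3+9+9)/4 = 7.
E[X | tails] = (2+4+7+9+8)/5 = 6.
By the law of total expectation,
E[X] = (4/9)·(7) + (5/9)·(6) = 58/9.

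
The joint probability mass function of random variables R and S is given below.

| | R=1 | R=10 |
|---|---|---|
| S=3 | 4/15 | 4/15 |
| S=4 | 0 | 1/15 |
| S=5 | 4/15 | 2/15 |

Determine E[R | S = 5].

4

P(S = 5) = 2/5.
Σ R·P over the event = 1·(4/15) + 10·(2/15) = 8/5.
E[R | S = 5] = (8/5) / (2/5) = 4.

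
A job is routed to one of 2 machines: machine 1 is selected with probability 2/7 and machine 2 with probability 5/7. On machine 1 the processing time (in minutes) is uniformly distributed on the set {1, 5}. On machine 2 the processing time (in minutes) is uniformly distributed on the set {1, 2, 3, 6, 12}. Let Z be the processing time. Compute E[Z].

30/7

E[Z | machine 1] = (1+5)/2 = 3.
E[Z | machine 2] = (1+2+3+6+12)/5 = 24/5.
By the law of total expectation,
E[Z] = (2/7)·(3) + (5/7)·(24/5) = 30/7.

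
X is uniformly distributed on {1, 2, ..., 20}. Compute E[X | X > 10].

Given X > 10, X is equally likely to be any of {11, 12, 13, 14, 15, 16, 17, 18, 19, 20}.
E[X | X > 10] = (11 + 12 + 13 + 14 + 15 + 16 + 17 + 18 + 19 + 20) / 10 = 31/2.

31/2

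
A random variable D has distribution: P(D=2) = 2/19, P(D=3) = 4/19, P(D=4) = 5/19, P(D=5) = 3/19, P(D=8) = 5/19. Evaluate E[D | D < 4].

P(D < 4) = 6/19.
Σ over the event: 2·2/19 + 3·4/19 = 16/19.
E[D | D < 4] = (16/19) / (6/19) = 8/3.

8/3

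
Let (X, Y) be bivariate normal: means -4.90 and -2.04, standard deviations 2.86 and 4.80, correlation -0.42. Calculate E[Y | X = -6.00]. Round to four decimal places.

For a bivariate normal, E[Y | X=x] = μ_Y + ρ·(σ_Y/σ_X)·(x − μ_X).
E[Y | X=-6.00] = -2.04 + (-0.42)·(4.80/2.86)·(-6.00 − (-4.90)) = -2.04 + (-0.7049)·(-1.1) = -1.2646.

-1.2646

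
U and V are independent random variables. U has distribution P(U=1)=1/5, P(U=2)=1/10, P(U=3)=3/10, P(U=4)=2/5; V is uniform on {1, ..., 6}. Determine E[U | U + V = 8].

P(U + V = 8) = 2/15.
Summing U·P(x,y) over outcomes with U + V = 8 gives 9/20.
E[U | U + V = 8] = (9/20) / (2/15) = 27/8.

27/8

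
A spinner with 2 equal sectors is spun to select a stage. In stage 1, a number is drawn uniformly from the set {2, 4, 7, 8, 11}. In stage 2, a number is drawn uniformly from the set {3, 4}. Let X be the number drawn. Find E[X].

E[X | stage 1] = (2+4+7+8+11)/5 = 32/5.
E[X | stage 2] = (3+4)/2 = 7/2.
By the law of total expectation,
E[X] = (1/2)·(32/5) + (1/2)·(7/2) = 99/20.

99/20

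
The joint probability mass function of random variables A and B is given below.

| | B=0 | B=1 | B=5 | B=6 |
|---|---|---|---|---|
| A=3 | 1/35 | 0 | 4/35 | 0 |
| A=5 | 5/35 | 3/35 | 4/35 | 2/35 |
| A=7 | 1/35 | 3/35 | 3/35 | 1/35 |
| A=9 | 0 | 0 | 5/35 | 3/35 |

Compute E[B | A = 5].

5/2

P(A = 5) = 2/5.
Σ B·P over the event = 0·(5/35) + 1·(3/35) + 5·(4/35) + 6·(2/35) = 1.
E[B | A = 5] = (1) / (2/5) = 5/2.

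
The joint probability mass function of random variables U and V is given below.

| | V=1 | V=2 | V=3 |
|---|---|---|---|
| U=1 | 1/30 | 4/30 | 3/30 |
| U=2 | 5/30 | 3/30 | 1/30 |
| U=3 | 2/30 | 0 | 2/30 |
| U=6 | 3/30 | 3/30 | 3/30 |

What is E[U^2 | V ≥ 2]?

257/19

P(V ≥ 2) = 19/30.
Σ U^2·P over the event = 1·(4/30) + 1·(3/30) + 4·(3/30) + 4·(1/30) + 9·(2/30) + 36·(3/30) + 36·(3/30) = 257/30.
E[U^2 | V ≥ 2] = (257/30) / (19/30) = 257/19.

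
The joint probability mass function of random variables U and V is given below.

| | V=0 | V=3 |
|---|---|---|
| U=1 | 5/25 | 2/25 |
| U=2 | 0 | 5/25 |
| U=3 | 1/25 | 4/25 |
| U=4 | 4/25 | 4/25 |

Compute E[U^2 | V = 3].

122/15

P(V = 3) = 3/5.
Σ U^2·P over the event = 1·(2/25) + 4·(5/25) + 9·(4/25) + 16·(4/25) = 122/25.
E[U^2 | V = 3] = (122/25) / (3/5) = 122/15.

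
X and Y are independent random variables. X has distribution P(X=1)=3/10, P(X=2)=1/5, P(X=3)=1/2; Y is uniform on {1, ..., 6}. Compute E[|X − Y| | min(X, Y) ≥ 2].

11/7

P(min(X, Y) ≥ 2) = 7/12.
Summing |X−Y|·P(x,y) over outcomes with min(X, Y) ≥ 2 gives 11/12.
E[|X − Y| | min(X, Y) ≥ 2] = (11/12) / (7/12) = 11/7.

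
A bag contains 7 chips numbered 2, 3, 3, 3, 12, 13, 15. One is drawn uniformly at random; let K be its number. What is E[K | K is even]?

7

P(K is even) = 2/7.
Σ over the event: 2·1/7 + 12·1/7 = 2.
E[K | K is even] = (2) / (2/7) = 7.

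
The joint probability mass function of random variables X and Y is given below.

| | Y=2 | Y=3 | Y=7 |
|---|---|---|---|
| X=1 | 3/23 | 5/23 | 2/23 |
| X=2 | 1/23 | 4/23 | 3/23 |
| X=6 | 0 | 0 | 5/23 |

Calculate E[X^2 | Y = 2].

7/4

P(Y = 2) = 4/23.
Σ X^2·P over the event = 1·(3/23) + 4·(1/23) = 7/23.
E[X^2 | Y = 2] = (7/23) / (4/23) = 7/4.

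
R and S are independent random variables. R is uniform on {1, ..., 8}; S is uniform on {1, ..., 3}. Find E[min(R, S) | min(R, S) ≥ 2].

17/7

P(min(R, S) ≥ 2) = 7/12.
Summing min(R,S)·P(x,y) over outcomes with min(R, S) ≥ 2 gives 17/12.
E[min(R, S) | min(R, S) ≥ 2] = (17/12) / (7/12) = 17/7.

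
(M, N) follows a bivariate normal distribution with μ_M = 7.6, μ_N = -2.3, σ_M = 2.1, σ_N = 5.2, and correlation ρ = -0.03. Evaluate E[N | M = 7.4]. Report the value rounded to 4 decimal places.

For a bivariate normal, E[N | M=x] = μ_N + ρ·(σ_N/σ_M)·(x − μ_M).
E[N | M=7.4] = -2.3 + (-0.03)·(5.2/2.1)·(7.4 − (7.6)) = -2.3 + (-0.074286)·(-0.2) = -2.2851.

-2.2851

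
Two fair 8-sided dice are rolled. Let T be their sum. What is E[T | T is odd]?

P(T is odd) = 1/2.
Σ over the event: 3·1/32 + 5·1/16 + 7·3/32 + 9·1/8 + 11·3/32 + 13·1/16 + 15·1/32 = 9/2.
E[T | T is odd] = (9/2) / (1/2) = 9.

9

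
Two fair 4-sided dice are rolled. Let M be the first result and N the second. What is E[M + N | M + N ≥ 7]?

Outcomes with M + N ≥ 7: (3,4), (4,3), (4,4), each with probability 1/16.
E[M + N | M + N ≥ 7] = (7 + 7 + 8) / 3 = 22/3.

22/3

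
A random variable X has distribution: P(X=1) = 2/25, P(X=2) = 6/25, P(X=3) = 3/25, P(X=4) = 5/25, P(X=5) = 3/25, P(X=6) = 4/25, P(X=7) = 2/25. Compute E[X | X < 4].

23/11

P(X < 4) = 11/25.
Σ over the event: 1·2/25 + 2·6/25 + 3·3/25 = 23/25.
E[X | X < 4] = (23/25) / (11/25) = 23/11.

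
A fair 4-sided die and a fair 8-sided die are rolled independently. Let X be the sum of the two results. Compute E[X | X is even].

7

P(X is even) = 1/2.
Σ over the event: 2·1/32 + 4·3/32 + 6·1/8 + 8·1/8 + 10·3/32 + 12·1/32 = 7/2.
E[X | X is even] = (7/2) / (1/2) = 7.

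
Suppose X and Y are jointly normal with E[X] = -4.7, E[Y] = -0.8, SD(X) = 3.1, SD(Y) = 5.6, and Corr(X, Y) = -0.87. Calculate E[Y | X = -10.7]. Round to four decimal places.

8.6297

E[Y | X=x] = μ_Y + ρ(σ_Y/σ_X)(x − μ_X) for jointly normal variables.
E[Y | X=-10.7] = -0.8 + (-0.87)·(5.6/3.1)·(-10.7 − (-4.7)) = -0.8 + (-1.57161)·(-6) = 8.6297.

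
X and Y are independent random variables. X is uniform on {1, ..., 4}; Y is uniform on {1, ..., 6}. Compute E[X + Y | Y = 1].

7/2

Outcomes with Y = 1: (1,1), (2,1), (3,1), (4,1), each with probability 1/24.
E[X + Y | Y = 1] = (2 + 3 + 4 + 5) / 4 = 7/2.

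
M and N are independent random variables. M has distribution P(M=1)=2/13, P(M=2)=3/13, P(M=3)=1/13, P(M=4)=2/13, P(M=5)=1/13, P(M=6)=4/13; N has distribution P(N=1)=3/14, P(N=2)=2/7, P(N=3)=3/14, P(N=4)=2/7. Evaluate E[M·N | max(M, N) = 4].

116/13

P(max(M, N) = 4) = 2/7.
Summing MN·P(x,y) over outcomes with max(M, N) = 4 gives 232/91.
E[M·N | max(M, N) = 4] = (232/91) / (2/7) = 116/13.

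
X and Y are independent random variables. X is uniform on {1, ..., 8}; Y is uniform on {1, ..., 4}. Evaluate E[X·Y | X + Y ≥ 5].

P(X + Y ≥ 5) = 13/16.
Summing XY·P(x,y) over outcomes with X + Y ≥ 5 gives 345/32.
E[X·Y | X + Y ≥ 5] = (345/32) / (13/16) = 345/26.

345/26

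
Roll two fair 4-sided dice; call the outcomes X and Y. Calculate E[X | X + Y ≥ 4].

36/13

P(X + Y ≥ 4) = 13/16.
Summing X·P(x,y) over outcomes with X + Y ≥ 4 gives 9/4.
E[X | X + Y ≥ 4] = (9/4) / (13/16) = 36/13.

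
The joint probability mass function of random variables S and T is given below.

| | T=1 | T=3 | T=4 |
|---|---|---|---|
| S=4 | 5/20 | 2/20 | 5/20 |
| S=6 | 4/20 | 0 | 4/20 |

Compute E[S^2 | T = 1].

224/9

P(T = 1) = 9/20.
Σ S^2·P over the event = 16·(5/20) + 36·(4/20) = 56/5.
E[S^2 | T = 1] = (56/5) / (9/20) = 224/9.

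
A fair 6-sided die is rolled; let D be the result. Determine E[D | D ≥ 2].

4

Given D ≥ 2, D is equally likely to be any of {2, 3, 4, 5, 6}.
E[D | D ≥ 2] = (2 + 3 + 4 + 5 + 6) / 5 = 4.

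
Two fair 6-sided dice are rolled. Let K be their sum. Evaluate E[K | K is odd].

7

P(K is odd) = 1/2.
Σ over the event: 3·1/18 + 5·1/9 + 7·1/6 + 9·1/9 + 11·1/18 = 7/2.
E[K | K is odd] = (7/2) / (1/2) = 7.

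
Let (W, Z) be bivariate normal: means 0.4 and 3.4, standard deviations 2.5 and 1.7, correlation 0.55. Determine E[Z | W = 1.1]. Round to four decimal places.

3.6618

The regression of Z on W has slope ρ·σ_Z/σ_W and passes through (μ_W, μ_Z).
E[Z | W=1.1] = 3.4 + (0.55)·(1.7/2.5)·(1.1 − (0.4)) = 3.4 + (0.374)·(0.7) = 3.6618.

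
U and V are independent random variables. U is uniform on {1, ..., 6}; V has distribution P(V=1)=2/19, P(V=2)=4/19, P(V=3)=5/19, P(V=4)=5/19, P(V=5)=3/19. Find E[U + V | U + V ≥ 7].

499/60

P(U + V ≥ 7) = 10/19.
Summing (U+V)·P(x,y) over outcomes with U + V ≥ 7 gives 499/114.
E[U + V | U + V ≥ 7] = (499/114) / (10/19) = 499/60.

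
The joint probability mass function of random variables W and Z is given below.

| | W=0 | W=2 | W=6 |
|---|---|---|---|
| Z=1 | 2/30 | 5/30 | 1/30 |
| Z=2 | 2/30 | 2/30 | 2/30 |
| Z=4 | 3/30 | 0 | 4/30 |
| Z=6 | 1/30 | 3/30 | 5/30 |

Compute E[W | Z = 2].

P(Z = 2) = 1/5.
Σ W·P over the event = 0·(2/30) + 2·(2/30) + 6·(2/30) = 8/15.
E[W | Z = 2] = (8/15) / (1/5) = 8/3.

8/3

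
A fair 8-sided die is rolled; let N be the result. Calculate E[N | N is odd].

4

Given N is odd, N is equally likely to be any of {1, 3, 5, 7}.
E[N | N is odd] = (1 + 3 + 5 + 7) / 4 = 4.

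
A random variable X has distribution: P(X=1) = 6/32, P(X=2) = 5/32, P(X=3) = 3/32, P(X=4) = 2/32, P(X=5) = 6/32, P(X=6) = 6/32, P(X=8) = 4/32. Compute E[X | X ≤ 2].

16/11

P(X ≤ 2) = 11/32.
Σ over the event: 1·3/16 + 2·5/32 = 1/2.
E[X | X ≤ 2] = (1/2) / (11/32) = 16/11.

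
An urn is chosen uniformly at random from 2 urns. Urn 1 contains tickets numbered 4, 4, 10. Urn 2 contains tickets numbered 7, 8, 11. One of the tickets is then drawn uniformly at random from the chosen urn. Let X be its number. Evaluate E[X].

E[X | urn 1] = (4+4+10)/3 = 6.
E[X | urn 2] = (7+8+11)/3 = 26/3.
E[X] = (1/2)·(6) + (1/2)·(26/3) = 22/3.

22/3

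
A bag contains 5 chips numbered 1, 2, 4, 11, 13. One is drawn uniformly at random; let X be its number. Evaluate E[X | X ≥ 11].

12

P(X ≥ 11) = 2/5.
Σ over the event: 11·1/5 + 13·1/5 = 24/5.
E[X | X ≥ 11] = (24/5) / (2/5) = 12.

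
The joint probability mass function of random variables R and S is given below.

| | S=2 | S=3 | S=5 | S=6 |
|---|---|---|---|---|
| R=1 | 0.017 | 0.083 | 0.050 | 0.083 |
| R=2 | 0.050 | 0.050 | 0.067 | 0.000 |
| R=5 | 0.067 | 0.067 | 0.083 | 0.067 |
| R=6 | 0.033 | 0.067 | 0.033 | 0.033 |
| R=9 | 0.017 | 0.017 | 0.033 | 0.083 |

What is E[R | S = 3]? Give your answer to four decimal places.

P(S = 3) = 0.284.
Σ R·P over the event = 1·(0.083) + 2·(0.050) + 5·(0.067) + 6·(0.067) + 9·(0.017) = 1.073.
E[R | S = 3] = (1.073) / (0.284) = 3.7782.

3.7782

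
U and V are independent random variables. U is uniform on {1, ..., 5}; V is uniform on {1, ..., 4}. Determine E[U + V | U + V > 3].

P(U + V > 3) = 17/20.
Summing (U+V)·P(x,y) over outcomes with U + V > 3 gives 51/10.
E[U + V | U + V > 3] = (51/10) / (17/20) = 6.

6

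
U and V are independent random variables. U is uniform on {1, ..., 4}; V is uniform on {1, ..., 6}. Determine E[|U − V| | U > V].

5/3

Outcomes with U > V: (2,1), (3,1), (3,2), (4,1), (4,2), (4,3), each with probability 1/24.
E[|U − V| | U > V] = (1 + 2 + 1 + 3 + 2 + 1) / 6 = 5/3.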